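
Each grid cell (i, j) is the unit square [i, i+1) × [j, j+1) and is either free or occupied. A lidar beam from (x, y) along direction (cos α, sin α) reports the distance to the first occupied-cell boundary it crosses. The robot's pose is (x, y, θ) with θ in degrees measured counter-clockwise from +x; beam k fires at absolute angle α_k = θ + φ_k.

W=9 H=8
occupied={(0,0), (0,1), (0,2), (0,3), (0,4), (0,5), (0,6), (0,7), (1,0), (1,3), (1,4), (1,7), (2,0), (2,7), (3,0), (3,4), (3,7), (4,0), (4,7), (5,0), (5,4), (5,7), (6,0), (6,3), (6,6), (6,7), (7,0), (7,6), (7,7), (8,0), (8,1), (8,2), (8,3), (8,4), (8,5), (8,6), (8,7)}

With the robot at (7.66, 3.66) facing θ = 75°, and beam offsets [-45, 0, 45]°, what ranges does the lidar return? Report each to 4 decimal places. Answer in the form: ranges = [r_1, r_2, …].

beam 1: φ=-45°, α=30°
  direction (0.8660, 0.5000); cell (7,3); t to first gridline: x 0.3926, y 0.6800 (then +1.1547 / +2.0000)
    (8,3) via x @ 0.3926  # hit
  → r_1 = 0.3926
beam 2: φ=0°, α=75°
  direction (0.2588, 0.9659); cell (7,3); t to first gridline: x 1.3137, y 0.3520 (then +3.8637 / +1.0353)
    (7,4) via y @ 0.3520
    (8,4) via x @ 1.3137  # hit
  → r_2 = 1.3137
beam 3: φ=45°, α=120°
  direction (-0.5000, 0.8660); cell (7,3); t to first gridline: x 1.3200, y 0.3926 (then +2.0000 / +1.1547)
    (7,4) via y @ 0.3926
    (6,4) via x @ 1.3200
    (6,5) via y @ 1.5473
    (6,6) via y @ 2.7020  # hit
  → r_3 = 2.7020

ranges = [0.3926, 1.3137, 2.7020]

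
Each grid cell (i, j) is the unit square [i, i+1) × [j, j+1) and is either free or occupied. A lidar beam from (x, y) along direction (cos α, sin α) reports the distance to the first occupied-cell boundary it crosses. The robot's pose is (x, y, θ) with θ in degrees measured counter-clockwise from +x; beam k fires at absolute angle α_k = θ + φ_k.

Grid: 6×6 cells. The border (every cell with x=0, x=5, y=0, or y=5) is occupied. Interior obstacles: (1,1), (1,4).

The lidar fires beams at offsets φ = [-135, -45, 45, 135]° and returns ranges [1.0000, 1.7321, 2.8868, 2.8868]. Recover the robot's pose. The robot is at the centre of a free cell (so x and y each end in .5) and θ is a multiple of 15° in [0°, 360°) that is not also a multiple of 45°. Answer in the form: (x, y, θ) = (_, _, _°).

(x, y, θ) = (2.5, 3.5, 255°)

The pose lattice has 14·16 = 224 candidates. Test each by forward raycasting.
  (2.5, 1.5, 210°): beam 1 = 3.6235 ≠ 1.0000 ✗
  (2.5, 2.5, 120°): beam 1 = 2.5882 ≠ 1.0000 ✗
  (2.5, 2.5, 255°): beam 1 = 1.7321 ≠ 1.0000 ✗
  (2.5, 4.5, 120°): beam 1 = 2.5882 ≠ 1.0000 ✗
  …
  (2.5, 3.5, 255°): r_1=1.0000, r_2=1.7321, r_3=2.8868, r_4=2.8868 — all match ✓
Unique over the lattice → pose = (2.5, 3.5, 255°).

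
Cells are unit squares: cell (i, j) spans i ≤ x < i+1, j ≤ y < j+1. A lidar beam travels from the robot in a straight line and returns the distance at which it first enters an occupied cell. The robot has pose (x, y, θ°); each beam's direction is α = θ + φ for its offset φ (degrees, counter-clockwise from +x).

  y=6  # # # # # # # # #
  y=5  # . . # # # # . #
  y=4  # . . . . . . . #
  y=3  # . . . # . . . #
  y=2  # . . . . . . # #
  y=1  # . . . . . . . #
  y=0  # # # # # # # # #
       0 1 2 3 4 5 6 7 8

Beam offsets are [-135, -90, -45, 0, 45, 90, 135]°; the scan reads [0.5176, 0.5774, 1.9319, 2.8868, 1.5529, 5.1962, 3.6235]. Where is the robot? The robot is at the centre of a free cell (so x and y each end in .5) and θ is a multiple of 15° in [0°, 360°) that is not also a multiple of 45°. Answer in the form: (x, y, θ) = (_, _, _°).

The pose lattice has 29·16 = 464 candidates. Test each by forward raycasting.
  (2.5, 3.5, 255°): beam 1 = 2.8868 ≠ 0.5176 ✗
  (7.5, 3.5, 120°): beam 4 = 1.7321 ≠ 2.8868 ✗
  (5.5, 2.5, 255°): beam 1 = 1.0000 ≠ 0.5176 ✗
  (2.5, 4.5, 345°): beam 1 = 1.7321 ≠ 0.5176 ✗
  …
  (4.5, 1.5, 30°): r_1=0.5176, r_2=0.5774, r_3=1.9319, r_4=2.8868, r_5=1.5529, r_6=5.1962, r_7=3.6235 — all match ✓
Only this pose fits every beam.

(x, y, θ) = (4.5, 1.5, 30°)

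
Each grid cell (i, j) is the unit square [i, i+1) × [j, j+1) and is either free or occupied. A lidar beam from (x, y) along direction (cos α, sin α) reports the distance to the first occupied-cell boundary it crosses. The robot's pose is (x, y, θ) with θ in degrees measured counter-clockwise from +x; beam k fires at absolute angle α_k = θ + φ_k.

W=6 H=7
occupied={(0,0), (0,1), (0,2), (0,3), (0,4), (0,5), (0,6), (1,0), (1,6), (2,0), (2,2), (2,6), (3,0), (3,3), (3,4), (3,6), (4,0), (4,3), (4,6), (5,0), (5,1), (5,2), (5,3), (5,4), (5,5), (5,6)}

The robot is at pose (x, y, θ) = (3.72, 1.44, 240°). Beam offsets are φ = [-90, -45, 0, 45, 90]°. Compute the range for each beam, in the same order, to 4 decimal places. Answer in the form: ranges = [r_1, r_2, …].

ranges = [1.1200, 1.7000, 0.5081, 0.4555, 0.8800]

beam 1: φ=-90°, α=150°
  dir = (cos 150°, sin 150°) = (-0.8660, 0.5000); from cell (3,1)
  next x-line at t=0.8314, next y-line at t=1.1200; Δt_x=1.1547, Δt_y=2.0000
    x: enter (2,1) at t=0.8314
    y: enter (2,2) at t=1.1200 ← occupied
  → r_1 = 1.1200
beam 2: φ=-45°, α=195°
  dir = (cos 195°, sin 195°) = (-0.9659, -0.2588); from cell (3,1)
  next x-line at t=0.7454, next y-line at t=1.7000; Δt_x=1.0353, Δt_y=3.8637
    x: enter (2,1) at t=0.7454
    y: enter (2,0) at t=1.7000 ← occupied
  → r_2 = 1.7000
beam 3: φ=0°, α=240°
  dir = (cos 240°, sin 240°) = (-0.5000, -0.8660); from cell (3,1)
  next x-line at t=1.4400, next y-line at t=0.5081; Δt_x=2.0000, Δt_y=1.1547
    y: enter (3,0) at t=0.5081 ← occupied
  → r_3 = 0.5081
beam 4: φ=45°, α=285°
  dir = (cos 285°, sin 285°) = (0.2588, -0.9659); from cell (3,1)
  next x-line at t=1.0818, next y-line at t=0.4555; Δt_x=3.8637, Δt_y=1.0353
    y: enter (3,0) at t=0.4555 ← occupied
  → r_4 = 0.4555
beam 5: φ=90°, α=330°
  dir = (cos 330°, sin 330°) = (0.8660, -0.5000); from cell (3,1)
  next x-line at t=0.3233, next y-line at t=0.8800; Δt_x=1.1547, Δt_y=2.0000
    x: enter (4,1) at t=0.3233
    y: enter (4,0) at t=0.8800 ← occupied
  → r_5 = 0.8800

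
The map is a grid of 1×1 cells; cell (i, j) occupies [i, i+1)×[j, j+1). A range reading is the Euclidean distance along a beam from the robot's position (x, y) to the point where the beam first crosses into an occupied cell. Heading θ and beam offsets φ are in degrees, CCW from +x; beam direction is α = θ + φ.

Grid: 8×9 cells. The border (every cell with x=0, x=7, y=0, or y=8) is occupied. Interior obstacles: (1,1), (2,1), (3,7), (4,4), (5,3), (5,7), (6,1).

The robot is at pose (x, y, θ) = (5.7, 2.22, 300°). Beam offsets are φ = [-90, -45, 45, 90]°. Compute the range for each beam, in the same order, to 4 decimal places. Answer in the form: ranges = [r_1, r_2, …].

ranges = [2.4400, 1.2630, 0.8500, 1.5011]

beam 1: φ=-90°, α=210°
  dir = (cos 210°, sin 210°) = (-0.8660, -0.5000); from cell (5,2)
  next x-line at t=0.8083, next y-line at t=0.4400; Δt_x=1.1547, Δt_y=2.0000
    y: enter (5,1) at t=0.4400
    x: enter (4,1) at t=0.8083
    x: enter (3,1) at t=1.9630
    y: enter (3,0) at t=2.4400 ← occupied
  → r_1 = 2.4400
beam 2: φ=-45°, α=255°
  dir = (cos 255°, sin 255°) = (-0.2588, -0.9659); from cell (5,2)
  next x-line at t=2.7046, next y-line at t=0.2278; Δt_x=3.8637, Δt_y=1.0353
    y: enter (5,1) at t=0.2278
    y: enter (5,0) at t=1.2630 ← occupied
  → r_2 = 1.2630
beam 3: φ=45°, α=345°
  dir = (cos 345°, sin 345°) = (0.9659, -0.2588); from cell (5,2)
  next x-line at t=0.3106, next y-line at t=0.8500; Δt_x=1.0353, Δt_y=3.8637
    x: enter (6,2) at t=0.3106
    y: enter (6,1) at t=0.8500 ← occupied
  → r_3 = 0.8500
beam 4: φ=90°, α=30°
  dir = (cos 30°, sin 30°) = (0.8660, 0.5000); from cell (5,2)
  next x-line at t=0.3464, next y-line at t=1.5600; Δt_x=1.1547, Δt_y=2.0000
    x: enter (6,2) at t=0.3464
    x: enter (7,2) at t=1.5011 ← occupied
  → r_4 = 1.5011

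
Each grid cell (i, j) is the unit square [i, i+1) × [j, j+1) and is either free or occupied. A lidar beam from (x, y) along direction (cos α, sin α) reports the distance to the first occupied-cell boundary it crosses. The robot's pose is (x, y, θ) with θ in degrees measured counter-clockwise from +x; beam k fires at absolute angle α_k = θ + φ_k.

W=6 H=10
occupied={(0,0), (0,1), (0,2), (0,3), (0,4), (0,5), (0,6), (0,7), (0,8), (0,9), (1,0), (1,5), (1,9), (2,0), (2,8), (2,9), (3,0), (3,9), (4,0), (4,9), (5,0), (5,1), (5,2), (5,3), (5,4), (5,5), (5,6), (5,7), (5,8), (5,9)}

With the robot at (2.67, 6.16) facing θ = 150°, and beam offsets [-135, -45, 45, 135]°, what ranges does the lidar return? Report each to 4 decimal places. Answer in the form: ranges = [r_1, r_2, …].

ranges = [2.4122, 1.9049, 0.6936, 5.3420]

beam 1: φ=-135°, α=15°
  dir = (cos 15°, sin 15°) = (0.9659, 0.2588); from cell (2,6)
  next x-line at t=0.3416, next y-line at t=3.2455; Δt_x=1.0353, Δt_y=3.8637
    x: enter (3,6) at t=0.3416
    x: enter (4,6) at t=1.3769
    x: enter (5,6) at t=2.4122 ← occupied
  → r_1 = 2.4122
beam 2: φ=-45°, α=105°
  dir = (cos 105°, sin 105°) = (-0.2588, 0.9659); from cell (2,6)
  next x-line at t=2.5887, next y-line at t=0.8696; Δt_x=3.8637, Δt_y=1.0353
    y: enter (2,7) at t=0.8696
    y: enter (2,8) at t=1.9049 ← occupied
  → r_2 = 1.9049
beam 3: φ=45°, α=195°
  dir = (cos 195°, sin 195°) = (-0.9659, -0.2588); from cell (2,6)
  next x-line at t=0.6936, next y-line at t=0.6182; Δt_x=1.0353, Δt_y=3.8637
    y: enter (2,5) at t=0.6182
    x: enter (1,5) at t=0.6936 ← occupied
  → r_3 = 0.6936
beam 4: φ=135°, α=285°
  dir = (cos 285°, sin 285°) = (0.2588, -0.9659); from cell (2,6)
  next x-line at t=1.2750, next y-line at t=0.1656; Δt_x=3.8637, Δt_y=1.0353
    y: enter (2,5) at t=0.1656
    y: enter (2,4) at t=1.2009
    x: enter (3,4) at t=1.2750
    y: enter (3,3) at t=2.2362
    y: enter (3,2) at t=3.2715
    y: enter (3,1) at t=4.3067
    x: enter (4,1) at t=5.1387
    y: enter (4,0) at t=5.3420 ← occupied
  → r_4 = 5.3420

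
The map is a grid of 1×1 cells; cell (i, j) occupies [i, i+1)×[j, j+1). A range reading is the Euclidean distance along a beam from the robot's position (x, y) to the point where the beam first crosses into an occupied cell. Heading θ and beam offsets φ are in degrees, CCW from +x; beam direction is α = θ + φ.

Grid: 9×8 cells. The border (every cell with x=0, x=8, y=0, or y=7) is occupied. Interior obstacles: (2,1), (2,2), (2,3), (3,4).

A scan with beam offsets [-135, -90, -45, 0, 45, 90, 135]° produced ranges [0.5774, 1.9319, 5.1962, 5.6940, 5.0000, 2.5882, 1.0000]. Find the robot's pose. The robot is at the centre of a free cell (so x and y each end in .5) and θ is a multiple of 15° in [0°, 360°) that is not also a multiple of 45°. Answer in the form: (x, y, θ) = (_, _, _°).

(x, y, θ) = (5.5, 6.5, 255°)

Enumerate (i+0.5, j+0.5, θ) over the 38 free cells and 16 admissible headings. For each, cast all 7 beams and compare to the given ranges.
  (3.5, 1.5, 120°): beam 1 = 1.9319 ≠ 0.5774 ✗
  (3.5, 6.5, 15°): beam 1 = 2.8868 ≠ 0.5774 ✗
  (7.5, 6.5, 75°): beam 1 = 1.0000 ≠ 0.5774 ✗
  (7.5, 2.5, 300°): beam 1 = 4.6587 ≠ 0.5774 ✗
  …
  (5.5, 6.5, 255°): r_1=0.5774, r_2=1.9319, r_3=5.1962, r_4=5.6940, r_5=5.0000, r_6=2.5882, r_7=1.0000 — all match ✓
No second candidate reproduces the full scan.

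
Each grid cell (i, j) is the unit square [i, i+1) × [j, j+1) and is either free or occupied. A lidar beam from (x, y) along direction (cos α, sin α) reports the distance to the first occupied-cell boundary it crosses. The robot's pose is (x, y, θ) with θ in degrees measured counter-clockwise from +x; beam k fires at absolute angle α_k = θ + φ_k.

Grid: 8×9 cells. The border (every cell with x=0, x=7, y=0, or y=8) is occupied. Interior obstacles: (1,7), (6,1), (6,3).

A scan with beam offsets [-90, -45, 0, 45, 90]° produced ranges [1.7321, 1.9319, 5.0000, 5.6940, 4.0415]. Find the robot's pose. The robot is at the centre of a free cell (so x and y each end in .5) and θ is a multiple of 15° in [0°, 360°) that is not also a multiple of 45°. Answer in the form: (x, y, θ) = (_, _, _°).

(x, y, θ) = (4.5, 2.5, 60°)

The pose lattice has 39·16 = 624 candidates. Test each by forward raycasting.
  (2.5, 1.5, 30°): beam 1 = 0.5774 ≠ 1.7321 ✗
  (1.5, 6.5, 330°): beam 1 = 1.0000 ≠ 1.7321 ✗
  (2.5, 7.5, 195°): beam 1 = 0.5176 ≠ 1.7321 ✗
  (5.5, 7.5, 120°): beam 1 = 1.0000 ≠ 1.7321 ✗
  (3.5, 2.5, 15°): beam 1 = 1.5529 ≠ 1.7321 ✗
  …
  (4.5, 2.5, 60°): r_1=1.7321, r_2=1.9319, r_3=5.0000, r_4=5.6940, r_5=4.0415 — all match ✓
No second candidate reproduces the full scan.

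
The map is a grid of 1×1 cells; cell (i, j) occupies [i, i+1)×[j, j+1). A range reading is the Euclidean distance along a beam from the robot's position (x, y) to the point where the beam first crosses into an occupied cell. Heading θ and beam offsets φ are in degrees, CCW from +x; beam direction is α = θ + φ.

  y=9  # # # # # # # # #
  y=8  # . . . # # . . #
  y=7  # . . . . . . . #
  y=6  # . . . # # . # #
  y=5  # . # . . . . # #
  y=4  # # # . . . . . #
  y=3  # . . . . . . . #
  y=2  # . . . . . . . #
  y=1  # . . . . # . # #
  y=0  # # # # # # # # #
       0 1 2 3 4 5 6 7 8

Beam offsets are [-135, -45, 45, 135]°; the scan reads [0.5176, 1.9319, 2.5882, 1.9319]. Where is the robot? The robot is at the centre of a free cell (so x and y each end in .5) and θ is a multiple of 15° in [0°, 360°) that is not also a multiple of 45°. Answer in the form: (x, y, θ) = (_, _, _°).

Enumerate (i+0.5, j+0.5, θ) over the 45 free cells and 16 admissible headings. For each, cast all 4 beams and compare to the given ranges.
  (3.5, 5.5, 240°): beam 1 = 3.6235 ≠ 0.5176 ✗
  (1.5, 7.5, 240°): beam 1 = 1.5529 ≠ 0.5176 ✗
  (6.5, 3.5, 285°): beam 1 = 4.0415 ≠ 0.5176 ✗
  (6.5, 6.5, 15°): beam 1 = 6.3509 ≠ 0.5176 ✗
  …
  (3.5, 6.5, 120°): r_1=0.5176, r_2=1.9319, r_3=2.5882, r_4=1.9319 — all match ✓
No second candidate reproduces the full scan.

(x, y, θ) = (3.5, 6.5, 120°)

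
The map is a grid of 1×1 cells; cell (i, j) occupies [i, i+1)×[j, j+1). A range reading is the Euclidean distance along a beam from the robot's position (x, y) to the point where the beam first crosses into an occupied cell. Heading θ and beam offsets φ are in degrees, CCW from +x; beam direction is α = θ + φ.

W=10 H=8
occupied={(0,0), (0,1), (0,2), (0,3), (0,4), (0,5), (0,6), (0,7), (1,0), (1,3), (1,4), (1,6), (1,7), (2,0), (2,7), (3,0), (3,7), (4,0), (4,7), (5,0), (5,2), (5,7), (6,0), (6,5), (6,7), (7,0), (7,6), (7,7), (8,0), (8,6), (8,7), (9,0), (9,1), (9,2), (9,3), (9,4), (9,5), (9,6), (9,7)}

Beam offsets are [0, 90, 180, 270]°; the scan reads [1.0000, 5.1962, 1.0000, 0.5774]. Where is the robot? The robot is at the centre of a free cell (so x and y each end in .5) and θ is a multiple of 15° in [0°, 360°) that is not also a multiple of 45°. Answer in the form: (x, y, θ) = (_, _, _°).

(x, y, θ) = (4.5, 1.5, 30°)

The pose lattice has 41·16 = 656 candidates. Test each by forward raycasting.
  (8.5, 2.5, 75°): beam 1 = 1.9319 ≠ 1.0000 ✗
  (3.5, 3.5, 60°): beam 1 = 4.0415 ≠ 1.0000 ✗
  (3.5, 1.5, 120°): beam 1 = 3.0000 ≠ 1.0000 ✗
  (8.5, 4.5, 15°): beam 1 = 0.5176 ≠ 1.0000 ✗
  …
  (4.5, 1.5, 30°): r_1=1.0000, r_2=5.1962, r_3=1.0000, r_4=0.5774 — all match ✓
No second candidate reproduces the full scan.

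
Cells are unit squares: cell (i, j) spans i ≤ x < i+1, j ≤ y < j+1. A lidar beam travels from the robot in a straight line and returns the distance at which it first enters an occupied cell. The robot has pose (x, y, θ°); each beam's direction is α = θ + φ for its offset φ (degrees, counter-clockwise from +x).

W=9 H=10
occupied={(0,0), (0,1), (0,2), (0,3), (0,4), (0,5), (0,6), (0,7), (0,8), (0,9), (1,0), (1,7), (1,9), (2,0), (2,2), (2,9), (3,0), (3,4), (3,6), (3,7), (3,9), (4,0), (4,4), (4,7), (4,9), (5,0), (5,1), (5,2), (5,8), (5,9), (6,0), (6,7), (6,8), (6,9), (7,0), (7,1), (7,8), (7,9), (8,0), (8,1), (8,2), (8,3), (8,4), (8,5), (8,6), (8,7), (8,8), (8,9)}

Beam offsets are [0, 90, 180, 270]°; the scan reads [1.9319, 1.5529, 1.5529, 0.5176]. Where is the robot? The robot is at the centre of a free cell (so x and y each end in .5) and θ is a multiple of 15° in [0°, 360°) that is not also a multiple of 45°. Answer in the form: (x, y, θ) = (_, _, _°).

(x, y, θ) = (2.5, 4.5, 75°)

Enumerate (i+0.5, j+0.5, θ) over the 42 free cells and 16 admissible headings. For each, cast all 4 beams and compare to the given ranges.
  (7.5, 3.5, 150°): beam 1 = 2.8868 ≠ 1.9319 ✗
  (5.5, 6.5, 105°): beam 1 = 1.5529 ≠ 1.9319 ✗
  (5.5, 6.5, 300°): beam 1 = 5.0000 ≠ 1.9319 ✗
  (2.5, 4.5, 15°): beam 1 = 0.5176 ≠ 1.9319 ✗
  (5.5, 4.5, 150°): beam 1 = 0.5774 ≠ 1.9319 ✗
  …
  (2.5, 4.5, 75°): r_1=1.9319, r_2=1.5529, r_3=1.5529, r_4=0.5176 — all match ✓
No second candidate reproduces the full scan.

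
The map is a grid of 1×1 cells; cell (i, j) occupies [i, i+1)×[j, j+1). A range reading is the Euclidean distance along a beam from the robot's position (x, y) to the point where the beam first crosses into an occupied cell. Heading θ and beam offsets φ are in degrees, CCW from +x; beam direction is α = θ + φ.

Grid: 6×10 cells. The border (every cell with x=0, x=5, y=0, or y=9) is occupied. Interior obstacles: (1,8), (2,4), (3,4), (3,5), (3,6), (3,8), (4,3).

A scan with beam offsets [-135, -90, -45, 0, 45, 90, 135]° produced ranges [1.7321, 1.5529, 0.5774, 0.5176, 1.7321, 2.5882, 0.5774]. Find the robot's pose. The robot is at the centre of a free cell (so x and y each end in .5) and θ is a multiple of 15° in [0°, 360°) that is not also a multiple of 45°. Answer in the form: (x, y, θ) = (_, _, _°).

(x, y, θ) = (3.5, 7.5, 105°)

Enumerate (i+0.5, j+0.5, θ) over the 25 free cells and 16 admissible headings. For each, cast all 7 beams and compare to the given ranges.
  (2.5, 5.5, 165°): beam 1 = 0.5774 ≠ 1.7321 ✗
  (1.5, 3.5, 345°): beam 1 = 0.5774 ≠ 1.7321 ✗
  (3.5, 7.5, 255°): beam 1 = 0.5774 ≠ 1.7321 ✗
  …
  (3.5, 7.5, 105°): r_1=1.7321, r_2=1.5529, r_3=0.5774, r_4=0.5176, r_5=1.7321, r_6=2.5882, r_7=0.5774 — all match ✓
Unique over the lattice → pose = (3.5, 7.5, 105°).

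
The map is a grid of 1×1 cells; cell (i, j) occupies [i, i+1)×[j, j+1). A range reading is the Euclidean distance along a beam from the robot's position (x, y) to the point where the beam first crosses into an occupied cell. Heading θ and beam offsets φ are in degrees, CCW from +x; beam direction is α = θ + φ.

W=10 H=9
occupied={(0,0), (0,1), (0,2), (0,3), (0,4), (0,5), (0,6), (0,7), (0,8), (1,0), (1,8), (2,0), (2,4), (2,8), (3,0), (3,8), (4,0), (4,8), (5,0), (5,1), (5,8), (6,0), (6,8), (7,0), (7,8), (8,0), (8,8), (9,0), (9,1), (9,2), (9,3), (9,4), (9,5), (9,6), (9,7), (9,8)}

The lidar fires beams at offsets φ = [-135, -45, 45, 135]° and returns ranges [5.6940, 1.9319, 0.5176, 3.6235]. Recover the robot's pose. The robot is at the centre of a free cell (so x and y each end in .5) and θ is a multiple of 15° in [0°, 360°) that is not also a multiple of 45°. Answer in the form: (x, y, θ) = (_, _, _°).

Enumerate (i+0.5, j+0.5, θ) over the 54 free cells and 16 admissible headings. For each, cast all 4 beams and compare to the given ranges.
  (8.5, 3.5, 30°): beam 1 = 2.5882 ≠ 5.6940 ✗
  (4.5, 4.5, 195°): beam 1 = 4.0415 ≠ 5.6940 ✗
  (8.5, 1.5, 330°): beam 1 = 1.9319 ≠ 5.6940 ✗
  (4.5, 3.5, 195°): beam 1 = 5.1962 ≠ 5.6940 ✗
  (3.5, 5.5, 330°): beam 1 = 2.5882 ≠ 5.6940 ✗
  …
  (4.5, 7.5, 60°): r_1=5.6940, r_2=1.9319, r_3=0.5176, r_4=3.6235 — all match ✓
No second candidate reproduces the full scan.

(x, y, θ) = (4.5, 7.5, 60°)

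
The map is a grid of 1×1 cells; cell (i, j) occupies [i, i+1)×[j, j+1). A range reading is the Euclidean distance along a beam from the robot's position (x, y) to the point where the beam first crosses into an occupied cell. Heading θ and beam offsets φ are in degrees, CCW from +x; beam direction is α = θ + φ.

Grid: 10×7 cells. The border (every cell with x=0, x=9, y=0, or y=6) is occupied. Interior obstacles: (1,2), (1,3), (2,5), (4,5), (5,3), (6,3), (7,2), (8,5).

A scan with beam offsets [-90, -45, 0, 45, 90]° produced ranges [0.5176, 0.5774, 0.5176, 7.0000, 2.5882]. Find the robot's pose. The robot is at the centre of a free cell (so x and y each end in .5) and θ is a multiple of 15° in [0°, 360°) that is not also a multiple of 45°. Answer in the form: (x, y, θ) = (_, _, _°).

(x, y, θ) = (1.5, 4.5, 285°)

Candidates: 32 free-cell centres × 16 headings = 512 poses. Raycast each; keep the one whose scan matches to 4 dp.
  (4.5, 3.5, 105°): beam 2 = 2.8868 ≠ 0.5774 ✗
  (4.5, 1.5, 330°): beam 1 = 0.5774 ≠ 0.5176 ✗
  (5.5, 5.5, 15°): beam 1 = 1.5529 ≠ 0.5176 ✗
  (2.5, 3.5, 255°): beam 3 = 2.5882 ≠ 0.5176 ✗
  …
  (1.5, 4.5, 285°): r_1=0.5176, r_2=0.5774, r_3=0.5176, r_4=7.0000, r_5=2.5882 — all match ✓
Only this pose fits every beam.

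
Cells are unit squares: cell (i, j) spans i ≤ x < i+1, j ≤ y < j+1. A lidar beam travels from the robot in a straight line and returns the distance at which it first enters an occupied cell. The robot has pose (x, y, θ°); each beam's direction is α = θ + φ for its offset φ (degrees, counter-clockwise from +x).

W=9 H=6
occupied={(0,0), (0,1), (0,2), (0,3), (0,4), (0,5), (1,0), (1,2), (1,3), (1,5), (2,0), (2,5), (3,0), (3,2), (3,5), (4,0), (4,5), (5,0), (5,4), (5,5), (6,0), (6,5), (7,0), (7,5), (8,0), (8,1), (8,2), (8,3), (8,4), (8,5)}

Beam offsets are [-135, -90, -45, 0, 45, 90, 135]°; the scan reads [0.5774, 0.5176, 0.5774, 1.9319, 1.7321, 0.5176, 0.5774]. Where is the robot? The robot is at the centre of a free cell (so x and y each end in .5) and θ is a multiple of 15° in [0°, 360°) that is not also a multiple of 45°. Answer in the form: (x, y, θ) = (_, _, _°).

(x, y, θ) = (1.5, 1.5, 345°)

Candidates: 24 free-cell centres × 16 headings = 384 poses. Raycast each; keep the one whose scan matches to 4 dp.
  (7.5, 4.5, 30°): beam 1 = 3.6235 ≠ 0.5774 ✗
  (2.5, 1.5, 15°): beam 3 = 1.0000 ≠ 0.5774 ✗
  (7.5, 2.5, 165°): beam 2 = 1.9319 ≠ 0.5176 ✗
  (4.5, 3.5, 345°): beam 1 = 1.0000 ≠ 0.5774 ✗
  (6.5, 3.5, 285°): beam 1 = 1.0000 ≠ 0.5774 ✗
  …
  (1.5, 1.5, 345°): r_1=0.5774, r_2=0.5176, r_3=0.5774, r_4=1.9319, r_5=1.7321, r_6=0.5176, r_7=0.5774 — all match ✓
Unique over the lattice → pose = (1.5, 1.5, 345°).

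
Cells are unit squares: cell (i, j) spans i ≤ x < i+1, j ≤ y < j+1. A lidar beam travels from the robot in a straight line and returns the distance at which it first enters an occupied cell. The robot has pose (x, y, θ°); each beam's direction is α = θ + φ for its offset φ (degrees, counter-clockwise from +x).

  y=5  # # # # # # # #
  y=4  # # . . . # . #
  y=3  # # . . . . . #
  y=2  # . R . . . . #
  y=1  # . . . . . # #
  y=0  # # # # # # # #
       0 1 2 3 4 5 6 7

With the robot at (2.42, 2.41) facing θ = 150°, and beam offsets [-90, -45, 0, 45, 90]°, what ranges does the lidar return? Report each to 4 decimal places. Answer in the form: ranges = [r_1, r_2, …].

beam 1: φ=-90°, α=60°
  direction (0.5000, 0.8660); cell (2,2); t to first gridline: x 1.1600, y 0.6813 (then +2.0000 / +1.1547)
    (2,3) via y @ 0.6813
    (3,3) via x @ 1.1600
    (3,4) via y @ 1.8360
    (3,5) via y @ 2.9907  # hit
  → r_1 = 2.9907
beam 2: φ=-45°, α=105°
  direction (-0.2588, 0.9659); cell (2,2); t to first gridline: x 1.6228, y 0.6108 (then +3.8637 / +1.0353)
    (2,3) via y @ 0.6108
    (1,3) via x @ 1.6228  # hit
  → r_2 = 1.6228
beam 3: φ=0°, α=150°
  direction (-0.8660, 0.5000); cell (2,2); t to first gridline: x 0.4850, y 1.1800 (then +1.1547 / +2.0000)
    (1,2) via x @ 0.4850
    (1,3) via y @ 1.1800  # hit
  → r_3 = 1.1800
beam 4: φ=45°, α=195°
  direction (-0.9659, -0.2588); cell (2,2); t to first gridline: x 0.4348, y 1.5841 (then +1.0353 / +3.8637)
    (1,2) via x @ 0.4348
    (0,2) via x @ 1.4701  # hit
  → r_4 = 1.4701
beam 5: φ=90°, α=240°
  direction (-0.5000, -0.8660); cell (2,2); t to first gridline: x 0.8400, y 0.4734 (then +2.0000 / +1.1547)
    (2,1) via y @ 0.4734
    (1,1) via x @ 0.8400
    (1,0) via y @ 1.6281  # hit
  → r_5 = 1.6281

ranges = [2.9907, 1.6228, 1.1800, 1.4701, 1.6281]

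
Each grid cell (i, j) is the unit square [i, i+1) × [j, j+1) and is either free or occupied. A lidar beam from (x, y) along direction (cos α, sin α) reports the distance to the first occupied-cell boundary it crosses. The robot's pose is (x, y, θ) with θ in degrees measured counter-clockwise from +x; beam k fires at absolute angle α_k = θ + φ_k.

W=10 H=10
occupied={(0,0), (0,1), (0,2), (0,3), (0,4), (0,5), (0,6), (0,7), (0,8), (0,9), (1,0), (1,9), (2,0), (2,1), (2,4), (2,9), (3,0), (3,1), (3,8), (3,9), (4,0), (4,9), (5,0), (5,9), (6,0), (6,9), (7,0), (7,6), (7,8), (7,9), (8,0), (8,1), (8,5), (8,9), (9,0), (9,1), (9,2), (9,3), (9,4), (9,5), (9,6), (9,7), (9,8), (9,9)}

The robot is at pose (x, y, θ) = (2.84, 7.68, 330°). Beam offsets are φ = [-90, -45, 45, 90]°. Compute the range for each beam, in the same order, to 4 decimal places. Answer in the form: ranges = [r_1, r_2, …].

ranges = [3.6800, 6.9156, 4.3067, 0.3695]

beam 1: φ=-90°, α=240°
  dir = (cos 240°, sin 240°) = (-0.5000, -0.8660); from cell (2,7)
  next x-line at t=1.6800, next y-line at t=0.7852; Δt_x=2.0000, Δt_y=1.1547
    y: enter (2,6) at t=0.7852
    x: enter (1,6) at t=1.6800
    y: enter (1,5) at t=1.9399
    y: enter (1,4) at t=3.0946
    x: enter (0,4) at t=3.6800 ← occupied
  → r_1 = 3.6800
beam 2: φ=-45°, α=285°
  dir = (cos 285°, sin 285°) = (0.2588, -0.9659); from cell (2,7)
  next x-line at t=0.6182, next y-line at t=0.7040; Δt_x=3.8637, Δt_y=1.0353
    x: enter (3,7) at t=0.6182
    y: enter (3,6) at t=0.7040
    y: enter (3,5) at t=1.7393
    y: enter (3,4) at t=2.7745
    y: enter (3,3) at t=3.8098
    x: enter (4,3) at t=4.4819
    y: enter (4,2) at t=4.8451
    y: enter (4,1) at t=5.8804
    y: enter (4,0) at t=6.9156 ← occupied
  → r_2 = 6.9156
beam 3: φ=45°, α=15°
  dir = (cos 15°, sin 15°) = (0.9659, 0.2588); from cell (2,7)
  next x-line at t=0.1656, next y-line at t=1.2364; Δt_x=1.0353, Δt_y=3.8637
    x: enter (3,7) at t=0.1656
    x: enter (4,7) at t=1.2009
    y: enter (4,8) at t=1.2364
    x: enter (5,8) at t=2.2362
    x: enter (6,8) at t=3.2715
    x: enter (7,8) at t=4.3067 ← occupied
  → r_3 = 4.3067
beam 4: φ=90°, α=60°
  dir = (cos 60°, sin 60°) = (0.5000, 0.8660); from cell (2,7)
  next x-line at t=0.3200, next y-line at t=0.3695; Δt_x=2.0000, Δt_y=1.1547
    x: enter (3,7) at t=0.3200
    y: enter (3,8) at t=0.3695 ← occupied
  → r_4 = 0.3695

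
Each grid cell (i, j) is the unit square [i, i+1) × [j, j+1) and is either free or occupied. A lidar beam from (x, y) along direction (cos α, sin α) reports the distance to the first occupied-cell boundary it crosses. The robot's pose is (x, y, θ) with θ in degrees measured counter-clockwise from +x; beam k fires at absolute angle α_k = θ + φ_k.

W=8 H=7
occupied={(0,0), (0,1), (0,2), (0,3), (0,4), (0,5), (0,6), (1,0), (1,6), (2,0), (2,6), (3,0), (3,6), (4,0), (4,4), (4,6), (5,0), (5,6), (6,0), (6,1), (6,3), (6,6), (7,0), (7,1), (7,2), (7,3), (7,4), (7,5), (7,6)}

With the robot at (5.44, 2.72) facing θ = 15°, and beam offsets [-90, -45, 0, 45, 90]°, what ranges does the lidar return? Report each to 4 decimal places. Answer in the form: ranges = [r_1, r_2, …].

beam 1: φ=-90°, α=285°
  direction (0.2588, -0.9659); cell (5,2); t to first gridline: x 2.1637, y 0.7454 (then +3.8637 / +1.0353)
    (5,1) via y @ 0.7454
    (5,0) via y @ 1.7807  # hit
  → r_1 = 1.7807
beam 2: φ=-45°, α=330°
  direction (0.8660, -0.5000); cell (5,2); t to first gridline: x 0.6466, y 1.4400 (then +1.1547 / +2.0000)
    (6,2) via x @ 0.6466
    (6,1) via y @ 1.4400  # hit
  → r_2 = 1.4400
beam 3: φ=0°, α=15°
  direction (0.9659, 0.2588); cell (5,2); t to first gridline: x 0.5798, y 1.0818 (then +1.0353 / +3.8637)
    (6,2) via x @ 0.5798
    (6,3) via y @ 1.0818  # hit
  → r_3 = 1.0818
beam 4: φ=45°, α=60°
  direction (0.5000, 0.8660); cell (5,2); t to first gridline: x 1.1200, y 0.3233 (then +2.0000 / +1.1547)
    (5,3) via y @ 0.3233
    (6,3) via x @ 1.1200  # hit
  → r_4 = 1.1200
beam 5: φ=90°, α=105°
  direction (-0.2588, 0.9659); cell (5,2); t to first gridline: x 1.7000, y 0.2899 (then +3.8637 / +1.0353)
    (5,3) via y @ 0.2899
    (5,4) via y @ 1.3252
    (4,4) via x @ 1.7000  # hit
  → r_5 = 1.7000

ranges = [1.7807, 1.4400, 1.0818, 1.1200, 1.7000]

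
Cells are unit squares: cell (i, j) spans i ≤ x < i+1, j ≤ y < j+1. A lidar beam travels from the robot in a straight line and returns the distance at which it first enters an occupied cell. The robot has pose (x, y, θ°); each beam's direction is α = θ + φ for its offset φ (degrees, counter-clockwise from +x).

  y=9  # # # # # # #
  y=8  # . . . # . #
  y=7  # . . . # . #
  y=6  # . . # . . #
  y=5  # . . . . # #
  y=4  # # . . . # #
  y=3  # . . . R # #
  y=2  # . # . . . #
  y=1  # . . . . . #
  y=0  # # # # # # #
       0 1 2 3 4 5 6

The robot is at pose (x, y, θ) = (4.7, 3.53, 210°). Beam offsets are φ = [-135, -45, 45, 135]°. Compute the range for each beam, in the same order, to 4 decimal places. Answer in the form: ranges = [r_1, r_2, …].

ranges = [1.1591, 2.7952, 2.6192, 0.3106]

beam 1: φ=-135°, α=75°
  direction (0.2588, 0.9659); cell (4,3); t to first gridline: x 1.1591, y 0.4866 (then +3.8637 / +1.0353)
    (4,4) via y @ 0.4866
    (5,4) via x @ 1.1591  # hit
  → r_1 = 1.1591
beam 2: φ=-45°, α=165°
  direction (-0.9659, 0.2588); cell (4,3); t to first gridline: x 0.7247, y 1.8159 (then +1.0353 / +3.8637)
    (3,3) via x @ 0.7247
    (2,3) via x @ 1.7600
    (2,4) via y @ 1.8159
    (1,4) via x @ 2.7952  # hit
  → r_2 = 2.7952
beam 3: φ=45°, α=255°
  direction (-0.2588, -0.9659); cell (4,3); t to first gridline: x 2.7046, y 0.5487 (then +3.8637 / +1.0353)
    (4,2) via y @ 0.5487
    (4,1) via y @ 1.5840
    (4,0) via y @ 2.6192  # hit
  → r_3 = 2.6192
beam 4: φ=135°, α=345°
  direction (0.9659, -0.2588); cell (4,3); t to first gridline: x 0.3106, y 2.0478 (then +1.0353 / +3.8637)
    (5,3) via x @ 0.3106  # hit
  → r_4 = 0.3106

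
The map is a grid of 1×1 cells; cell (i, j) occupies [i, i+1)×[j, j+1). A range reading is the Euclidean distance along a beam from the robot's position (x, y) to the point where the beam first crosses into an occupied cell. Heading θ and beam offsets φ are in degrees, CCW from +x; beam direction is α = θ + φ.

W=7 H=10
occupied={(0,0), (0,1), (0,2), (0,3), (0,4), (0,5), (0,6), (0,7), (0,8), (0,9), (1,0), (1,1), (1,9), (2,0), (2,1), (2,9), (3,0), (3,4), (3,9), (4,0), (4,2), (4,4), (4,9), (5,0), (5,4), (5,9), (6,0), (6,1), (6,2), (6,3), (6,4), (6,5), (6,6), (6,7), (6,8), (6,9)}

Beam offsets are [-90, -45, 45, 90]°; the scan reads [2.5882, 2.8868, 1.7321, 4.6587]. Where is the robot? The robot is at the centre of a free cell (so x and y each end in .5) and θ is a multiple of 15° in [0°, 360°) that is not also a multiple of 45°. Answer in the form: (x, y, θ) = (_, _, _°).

(x, y, θ) = (2.5, 6.5, 165°)

Enumerate (i+0.5, j+0.5, θ) over the 34 free cells and 16 admissible headings. For each, cast all 4 beams and compare to the given ranges.
  (3.5, 2.5, 345°): beam 1 = 1.5529 ≠ 2.5882 ✗
  (4.5, 1.5, 195°): beam 1 = 0.5176 ≠ 2.5882 ✗
  (2.5, 8.5, 195°): beam 1 = 0.5176 ≠ 2.5882 ✗
  …
  (2.5, 6.5, 165°): r_1=2.5882, r_2=2.8868, r_3=1.7321, r_4=4.6587 — all match ✓
Unique over the lattice → pose = (2.5, 6.5, 165°).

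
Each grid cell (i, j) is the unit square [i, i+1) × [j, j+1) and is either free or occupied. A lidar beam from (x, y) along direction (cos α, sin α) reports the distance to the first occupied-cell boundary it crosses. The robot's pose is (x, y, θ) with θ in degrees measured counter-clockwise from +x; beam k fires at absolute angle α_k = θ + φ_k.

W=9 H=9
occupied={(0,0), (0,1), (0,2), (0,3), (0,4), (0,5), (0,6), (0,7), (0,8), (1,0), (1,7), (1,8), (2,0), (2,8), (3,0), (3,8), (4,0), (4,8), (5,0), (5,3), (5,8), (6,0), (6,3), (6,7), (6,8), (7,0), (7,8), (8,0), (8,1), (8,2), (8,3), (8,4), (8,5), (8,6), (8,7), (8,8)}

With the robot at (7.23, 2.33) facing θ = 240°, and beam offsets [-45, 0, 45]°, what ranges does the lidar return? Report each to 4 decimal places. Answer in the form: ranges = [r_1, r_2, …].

ranges = [5.1387, 1.5358, 1.3769]

beam 1: φ=-45°, α=195°
  dir = (cos 195°, sin 195°) = (-0.9659, -0.2588); from cell (7,2)
  next x-line at t=0.2381, next y-line at t=1.2750; Δt_x=1.0353, Δt_y=3.8637
    x: enter (6,2) at t=0.2381
    x: enter (5,2) at t=1.2734
    y: enter (5,1) at t=1.2750
    x: enter (4,1) at t=2.3087
    x: enter (3,1) at t=3.3439
    x: enter (2,1) at t=4.3792
    y: enter (2,0) at t=5.1387 ← occupied
  → r_1 = 5.1387
beam 2: φ=0°, α=240°
  dir = (cos 240°, sin 240°) = (-0.5000, -0.8660); from cell (7,2)
  next x-line at t=0.4600, next y-line at t=0.3811; Δt_x=2.0000, Δt_y=1.1547
    y: enter (7,1) at t=0.3811
    x: enter (6,1) at t=0.4600
    y: enter (6,0) at t=1.5358 ← occupied
  → r_2 = 1.5358
beam 3: φ=45°, α=285°
  dir = (cos 285°, sin 285°) = (0.2588, -0.9659); from cell (7,2)
  next x-line at t=2.9751, next y-line at t=0.3416; Δt_x=3.8637, Δt_y=1.0353
    y: enter (7,1) at t=0.3416
    y: enter (7,0) at t=1.3769 ← occupied
  → r_3 = 1.3769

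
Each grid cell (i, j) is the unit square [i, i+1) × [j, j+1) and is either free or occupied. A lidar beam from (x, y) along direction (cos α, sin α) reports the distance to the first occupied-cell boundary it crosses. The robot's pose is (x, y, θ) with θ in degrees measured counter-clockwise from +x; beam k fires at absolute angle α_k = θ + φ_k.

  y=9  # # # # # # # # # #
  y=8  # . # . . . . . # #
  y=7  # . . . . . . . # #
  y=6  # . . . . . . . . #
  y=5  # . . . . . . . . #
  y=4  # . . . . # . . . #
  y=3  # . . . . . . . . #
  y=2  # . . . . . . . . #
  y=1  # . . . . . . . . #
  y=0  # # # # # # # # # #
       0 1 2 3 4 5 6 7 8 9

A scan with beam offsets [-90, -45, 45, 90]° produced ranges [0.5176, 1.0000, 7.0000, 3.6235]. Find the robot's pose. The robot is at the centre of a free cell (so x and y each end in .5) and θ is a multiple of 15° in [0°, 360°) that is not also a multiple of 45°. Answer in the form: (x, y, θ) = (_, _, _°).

Candidates: 60 free-cell centres × 16 headings = 960 poses. Raycast each; keep the one whose scan matches to 4 dp.
  (3.5, 6.5, 60°): beam 1 = 6.3509 ≠ 0.5176 ✗
  (6.5, 3.5, 150°): beam 1 = 4.0415 ≠ 0.5176 ✗
  (5.5, 7.5, 150°): beam 1 = 1.7321 ≠ 0.5176 ✗
  …
  (4.5, 8.5, 195°): r_1=0.5176, r_2=1.0000, r_3=7.0000, r_4=3.6235 — all match ✓
Unique over the lattice → pose = (4.5, 8.5, 195°).

(x, y, θ) = (4.5, 8.5, 195°)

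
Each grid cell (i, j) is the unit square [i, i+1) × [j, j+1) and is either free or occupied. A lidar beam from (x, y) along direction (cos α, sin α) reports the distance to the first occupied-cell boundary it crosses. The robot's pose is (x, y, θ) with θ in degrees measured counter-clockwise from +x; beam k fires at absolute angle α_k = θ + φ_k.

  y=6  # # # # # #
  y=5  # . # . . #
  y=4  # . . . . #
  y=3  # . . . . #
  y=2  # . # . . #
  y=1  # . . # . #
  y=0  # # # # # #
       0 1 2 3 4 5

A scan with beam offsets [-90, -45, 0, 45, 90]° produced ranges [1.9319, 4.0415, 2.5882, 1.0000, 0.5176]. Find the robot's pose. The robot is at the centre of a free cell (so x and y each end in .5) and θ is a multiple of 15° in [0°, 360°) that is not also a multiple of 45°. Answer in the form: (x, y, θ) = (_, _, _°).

Candidates: 17 free-cell centres × 16 headings = 272 poses. Raycast each; keep the one whose scan matches to 4 dp.
  (3.5, 5.5, 150°): beam 1 = 0.5774 ≠ 1.9319 ✗
  (1.5, 5.5, 285°): beam 1 = 0.5176 ≠ 1.9319 ✗
  (4.5, 4.5, 120°): beam 1 = 0.5774 ≠ 1.9319 ✗
  (1.5, 3.5, 60°): beam 1 = 1.0000 ≠ 1.9319 ✗
  (1.5, 4.5, 60°): beam 1 = 4.0415 ≠ 1.9319 ✗
  …
  (4.5, 4.5, 255°): r_1=1.9319, r_2=4.0415, r_3=2.5882, r_4=1.0000, r_5=0.5176 — all match ✓
Only this pose fits every beam.

(x, y, θ) = (4.5, 4.5, 255°)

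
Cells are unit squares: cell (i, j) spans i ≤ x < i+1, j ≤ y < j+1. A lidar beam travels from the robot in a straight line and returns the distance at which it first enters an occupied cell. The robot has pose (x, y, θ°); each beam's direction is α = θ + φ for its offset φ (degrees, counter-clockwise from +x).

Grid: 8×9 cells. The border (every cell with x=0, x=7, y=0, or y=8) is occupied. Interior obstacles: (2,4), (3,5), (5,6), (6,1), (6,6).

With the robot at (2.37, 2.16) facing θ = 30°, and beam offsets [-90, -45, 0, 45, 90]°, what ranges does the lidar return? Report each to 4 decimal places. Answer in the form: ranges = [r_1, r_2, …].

ranges = [1.3395, 3.7581, 5.3463, 1.9049, 2.7400]

beam 1: φ=-90°, α=300°
  direction (0.5000, -0.8660); cell (2,2); t to first gridline: x 1.2600, y 0.1848 (then +2.0000 / +1.1547)
    (2,1) via y @ 0.1848
    (3,1) via x @ 1.2600
    (3,0) via y @ 1.3395  # hit
  → r_1 = 1.3395
beam 2: φ=-45°, α=345°
  direction (0.9659, -0.2588); cell (2,2); t to first gridline: x 0.6522, y 0.6182 (then +1.0353 / +3.8637)
    (2,1) via y @ 0.6182
    (3,1) via x @ 0.6522
    (4,1) via x @ 1.6875
    (5,1) via x @ 2.7228
    (6,1) via x @ 3.7581  # hit
  → r_2 = 3.7581
beam 3: φ=0°, α=30°
  direction (0.8660, 0.5000); cell (2,2); t to first gridline: x 0.7275, y 1.6800 (then +1.1547 / +2.0000)
    (3,2) via x @ 0.7275
    (3,3) via y @ 1.6800
    (4,3) via x @ 1.8822
    (5,3) via x @ 3.0369
    (5,4) via y @ 3.6800
    (6,4) via x @ 4.1916
    (7,4) via x @ 5.3463  # hit
  → r_3 = 5.3463
beam 4: φ=45°, α=75°
  direction (0.2588, 0.9659); cell (2,2); t to first gridline: x 2.4341, y 0.8696 (then +3.8637 / +1.0353)
    (2,3) via y @ 0.8696
    (2,4) via y @ 1.9049  # hit
  → r_4 = 1.9049
beam 5: φ=90°, α=120°
  direction (-0.5000, 0.8660); cell (2,2); t to first gridline: x 0.7400, y 0.9699 (then +2.0000 / +1.1547)
    (1,2) via x @ 0.7400
    (1,3) via y @ 0.9699
    (1,4) via y @ 2.1246
    (0,4) via x @ 2.7400  # hit
  → r_5 = 2.7400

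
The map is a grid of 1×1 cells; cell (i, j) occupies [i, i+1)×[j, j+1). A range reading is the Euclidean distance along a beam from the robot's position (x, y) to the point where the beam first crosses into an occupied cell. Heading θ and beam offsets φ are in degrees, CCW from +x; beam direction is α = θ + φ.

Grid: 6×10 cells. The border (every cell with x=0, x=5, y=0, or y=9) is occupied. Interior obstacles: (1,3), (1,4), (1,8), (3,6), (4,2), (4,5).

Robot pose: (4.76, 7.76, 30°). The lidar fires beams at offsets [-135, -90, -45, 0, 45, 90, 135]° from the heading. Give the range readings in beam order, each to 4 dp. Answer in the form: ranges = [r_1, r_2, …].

beam 1: φ=-135°, α=255°
  dir = (cos 255°, sin 255°) = (-0.2588, -0.9659); from cell (4,7)
  next x-line at t=2.9364, next y-line at t=0.7868; Δt_x=3.8637, Δt_y=1.0353
    y: enter (4,6) at t=0.7868
    y: enter (4,5) at t=1.8221 ← occupied
  → r_1 = 1.8221
beam 2: φ=-90°, α=300°
  dir = (cos 300°, sin 300°) = (0.5000, -0.8660); from cell (4,7)
  next x-line at t=0.4800, next y-line at t=0.8776; Δt_x=2.0000, Δt_y=1.1547
    x: enter (5,7) at t=0.4800 ← occupied
  → r_2 = 0.4800
beam 3: φ=-45°, α=345°
  dir = (cos 345°, sin 345°) = (0.9659, -0.2588); from cell (4,7)
  next x-line at t=0.2485, next y-line at t=2.9364; Δt_x=1.0353, Δt_y=3.8637
    x: enter (5,7) at t=0.2485 ← occupied
  → r_3 = 0.2485
beam 4: φ=0°, α=30°
  dir = (cos 30°, sin 30°) = (0.8660, 0.5000); from cell (4,7)
  next x-line at t=0.2771, next y-line at t=0.4800; Δt_x=1.1547, Δt_y=2.0000
    x: enter (5,7) at t=0.2771 ← occupied
  → r_4 = 0.2771
beam 5: φ=45°, α=75°
  dir = (cos 75°, sin 75°) = (0.2588, 0.9659); from cell (4,7)
  next x-line at t=0.9273, next y-line at t=0.2485; Δt_x=3.8637, Δt_y=1.0353
    y: enter (4,8) at t=0.2485
    x: enter (5,8) at t=0.9273 ← occupied
  → r_5 = 0.9273
beam 6: φ=90°, α=120°
  dir = (cos 120°, sin 120°) = (-0.5000, 0.8660); from cell (4,7)
  next x-line at t=1.5200, next y-line at t=0.2771; Δt_x=2.0000, Δt_y=1.1547
    y: enter (4,8) at t=0.2771
    y: enter (4,9) at t=1.4318 ← occupied
  → r_6 = 1.4318
beam 7: φ=135°, α=165°
  dir = (cos 165°, sin 165°) = (-0.9659, 0.2588); from cell (4,7)
  next x-line at t=0.7868, next y-line at t=0.9273; Δt_x=1.0353, Δt_y=3.8637
    x: enter (3,7) at t=0.7868
    y: enter (3,8) at t=0.9273
    x: enter (2,8) at t=1.8221
    x: enter (1,8) at t=2.8574 ← occupied
  → r_7 = 2.8574

ranges = [1.8221, 0.4800, 0.2485, 0.2771, 0.9273, 1.4318, 2.8574]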